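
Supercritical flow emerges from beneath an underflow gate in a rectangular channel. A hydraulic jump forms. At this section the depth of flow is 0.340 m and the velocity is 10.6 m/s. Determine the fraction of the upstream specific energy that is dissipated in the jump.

ΔE/E₁ = 0.551 (55.1%)

Fr₁ = V₁/√(g·y₁) = 10.6/√(9.81×0.340) = 5.80.
By Bélanger, y₂/y₁ = ½[√(1 + 8Fr₁²) − 1] = ½[√270.5 − 1] = 7.72.
y₂ = 7.72 × 0.340 = 2.63 m.
E₁ = y₁ + V₁²/2g = 6.07 m. ΔE = (y₂ − y₁)³/(4y₁y₂) = 3.34 m. ΔE/E₁ = 3.34/6.07 = 0.551.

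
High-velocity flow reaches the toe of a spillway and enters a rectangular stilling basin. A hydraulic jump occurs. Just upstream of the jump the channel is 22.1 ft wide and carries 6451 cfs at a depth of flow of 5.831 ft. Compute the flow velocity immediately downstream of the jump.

V₂ = 10.67 ft/s

q = Q/b = 6451/22.1 = 291.9 ft²/s; V₁ = q/y₁ = 50.06 ft/s. Fr₁ = V₁/√(g·y₁) = 3.653.
Bélanger equation: y₂/y₁ = ½[√(1 + 8Fr₁²) − 1] = ½[√107.78 − 1] = 4.691.
y₂ = 4.691 × 5.831 = 27.35 ft.
V₂ = q/y₂ = 291.9/27.35 = 10.67 ft/s.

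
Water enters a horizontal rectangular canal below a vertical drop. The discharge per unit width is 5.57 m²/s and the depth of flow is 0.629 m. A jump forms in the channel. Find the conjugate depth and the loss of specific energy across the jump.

y₂ = 2.87 m; ΔE = 1.56 m

V₁ = q/y₁ = 5.57/0.629 = 8.86 m/s. Fr₁ = V₁/√(g·y₁) = 8.86/√(9.81×0.629) = 3.56.
By Bélanger, y₂/y₁ = ½[√(1 + 8Fr₁²) − 1] = ½[√102.7 − 1] = 4.57.
y₂ = 4.57 × 0.629 = 2.87 m.
V₂ = q/y₂ = 5.57/2.87 = 1.94 m/s. E₁ = y₁ + V₁²/2g = 4.63 m; E₂ = y₂ + V₂²/2g = 3.06 m. ΔE = E₁ − E₂ = 1.56 m.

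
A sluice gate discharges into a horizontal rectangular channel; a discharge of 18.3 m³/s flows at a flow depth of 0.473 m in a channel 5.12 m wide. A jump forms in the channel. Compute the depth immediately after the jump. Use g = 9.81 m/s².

y₂ = 2.12 m

q = Q/b = 18.3/5.12 = 3.57 m²/s; V₁ = q/y₁ = 7.56 m/s. Fr₁ = V₁/√(g·y₁) = 3.51.
Bélanger equation: y₂/y₁ = ½[√(1 + 8Fr₁²) − 1] = ½[√99.45 − 1] = 4.49.
y₂ = 4.49 × 0.473 = 2.12 m.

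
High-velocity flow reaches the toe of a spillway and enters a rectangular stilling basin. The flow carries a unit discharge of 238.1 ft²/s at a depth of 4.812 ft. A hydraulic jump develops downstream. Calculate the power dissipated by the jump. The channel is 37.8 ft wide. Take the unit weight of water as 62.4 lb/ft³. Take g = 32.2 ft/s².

P = 16992 hp

V₁ = q/y₁ = 238.1/4.812 = 49.48 ft/s. Fr₁ = V₁/√(g·y₁) = 49.48/√(32.2×4.812) = 3.975.
From the momentum equation for a rectangular channel, y₂/y₁ = ½[√(1 + 8Fr₁²) − 1] = ½[√127.41 − 1] = 5.144.
y₂ = 5.144 × 4.812 = 24.75 ft.
V₂ = q/y₂ = 238.1/24.75 = 9.619 ft/s. E₁ = y₁ + V₁²/2g = 42.83 ft; E₂ = y₂ + V₂²/2g = 26.19 ft. ΔE = E₁ − E₂ = 16.64 ft.
Q = q·b = 238.1 × 37.8 = 9000 cfs. P = γ·Q·ΔE/550 = 62.4 × 9000 × 16.64 / 550 = 16992 hp.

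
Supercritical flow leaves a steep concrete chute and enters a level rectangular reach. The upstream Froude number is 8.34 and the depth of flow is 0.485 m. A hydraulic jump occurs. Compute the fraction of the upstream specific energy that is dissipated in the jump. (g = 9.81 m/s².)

ΔE/E₁ = 0.676 (67.6%)

Fr₁ = 8.34 (given).
Bélanger equation: y₂/y₁ = ½[√(1 + 8Fr₁²) − 1] = ½[√557.4 − 1] = 11.3.
y₂ = 11.3 × 0.485 = 5.48 m.
E₁ = y₁(1 + Fr₁²/2) = 0.485×(1 + 8.34²/2) = 17.4 m. ΔE = (y₂ − y₁)³/(4y₁y₂) = 11.7 m. ΔE/E₁ = 11.7/17.4 = 0.676.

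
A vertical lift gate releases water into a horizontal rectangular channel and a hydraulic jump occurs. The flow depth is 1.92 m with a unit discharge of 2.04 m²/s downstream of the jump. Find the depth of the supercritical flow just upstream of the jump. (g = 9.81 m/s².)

y₁ = 0.208 m

V₂ = q/y₂ = 2.04/1.92 = 1.06 m/s; Fr₂ = V₂/√(g·y₂) = 0.245.
From the momentum equation (using Fr₂), y₁/y₂ = ½[√(1 + 8Fr₂²) − 1] = ½[√1.479 − 1] = 0.108.
y₁ = 0.108 × 1.92 = 0.208 m.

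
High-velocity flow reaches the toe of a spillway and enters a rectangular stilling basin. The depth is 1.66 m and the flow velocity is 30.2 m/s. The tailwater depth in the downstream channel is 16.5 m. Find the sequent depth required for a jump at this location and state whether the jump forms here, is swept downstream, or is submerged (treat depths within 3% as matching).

y₂ = 16.8 m; the jump forms here

Fr₁ = V₁/√(g·y₁) = 30.2/√(9.81×1.66) = 7.48.
By Bélanger, y₂/y₁ = ½[√(1 + 8Fr₁²) − 1] = ½[√449.1 − 1] = 10.1.
y₂ = 10.1 × 1.66 = 16.8 m.
Tailwater y_tw = 16.5 m: y_tw ≈ y₂, so the jump forms here.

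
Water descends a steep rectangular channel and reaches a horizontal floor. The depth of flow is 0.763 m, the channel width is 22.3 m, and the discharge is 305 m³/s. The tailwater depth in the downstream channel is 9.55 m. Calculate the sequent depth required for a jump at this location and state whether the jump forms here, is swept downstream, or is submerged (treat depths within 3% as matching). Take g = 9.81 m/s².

q = Q/b = 305/22.3 = 13.7 m²/s; V₁ = q/y₁ = 17.9 m/s. Fr₁ = V₁/√(g·y₁) = 6.55.
By Bélanger, y₂/y₁ = ½[√(1 + 8Fr₁²) − 1] = ½[√344.4 − 1] = 8.78.
y₂ = 8.78 × 0.763 = 6.70 m.
Tailwater y_tw = 9.55 m: y_tw > y₂, so the jump is submerged.

y₂ = 6.70 m; the jump is submerged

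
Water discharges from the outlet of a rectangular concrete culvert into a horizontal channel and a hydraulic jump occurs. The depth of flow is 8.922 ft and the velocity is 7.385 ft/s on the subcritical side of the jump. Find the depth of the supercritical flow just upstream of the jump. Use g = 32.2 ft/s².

y₁ = 2.619 ft

Fr₂ = V₂/√(g·y₂) = 7.385/√(32.2×8.922) = 0.4357.
Applying the sequent-depth relation in reverse, y₁/y₂ = ½[√(1 + 8Fr₂²) − 1] = ½[√2.5187 − 1] = 0.2935.
y₁ = 0.2935 × 8.922 = 2.619 ft.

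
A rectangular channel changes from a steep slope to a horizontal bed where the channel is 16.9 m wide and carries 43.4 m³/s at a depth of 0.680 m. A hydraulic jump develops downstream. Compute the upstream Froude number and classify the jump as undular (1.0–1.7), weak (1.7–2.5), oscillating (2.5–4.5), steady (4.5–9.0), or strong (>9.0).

Fr₁ = 1.46; undular jump

q = Q/b = 43.4/16.9 = 2.57 m²/s; V₁ = q/y₁ = 3.78 m/s. Fr₁ = V₁/√(g·y₁) = 1.46.
Fr₁ = 1.46 lies in the undular range.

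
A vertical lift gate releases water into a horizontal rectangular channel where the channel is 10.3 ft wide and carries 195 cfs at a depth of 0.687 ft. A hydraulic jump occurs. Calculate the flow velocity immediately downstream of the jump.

q = Q/b = 195/10.3 = 18.9 ft²/s; V₁ = q/y₁ = 27.6 ft/s. Fr₁ = V₁/√(g·y₁) = 5.86.
Bélanger equation: y₂/y₁ = ½[√(1 + 8Fr₁²) − 1] = ½[√275.6 − 1] = 7.80.
y₂ = 7.80 × 0.687 = 5.36 ft.
V₂ = q/y₂ = 18.9/5.36 = 3.53 ft/s.

V₂ = 3.53 ft/s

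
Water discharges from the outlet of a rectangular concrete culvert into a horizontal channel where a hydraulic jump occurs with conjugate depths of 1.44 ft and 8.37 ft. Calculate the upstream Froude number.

For a rectangular channel the momentum equation gives q² = ½·g·y₁·y₂·(y₁ + y₂) = ½×32.2×1.44×8.37×9.81 = 1904.
q = √1904 = 43.6 ft²/s.
V₁ = q/y₁ = 30.3 ft/s; Fr₁ = V₁/√(g·y₁) = 4.45.

Fr₁ = 4.45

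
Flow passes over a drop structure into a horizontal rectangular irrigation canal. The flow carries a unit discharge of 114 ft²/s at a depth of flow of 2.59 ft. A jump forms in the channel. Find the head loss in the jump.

V₁ = q/y₁ = 114/2.59 = 44.0 ft/s. Fr₁ = V₁/√(g·y₁) = 44.0/√(32.2×2.59) = 4.82.
From the momentum equation for a rectangular channel, y₂/y₁ = ½[√(1 + 8Fr₁²) − 1] = ½[√186.8 − 1] = 6.33.
y₂ = 6.33 × 2.59 = 16.4 ft.
Head loss: ΔE = (y₂ − y₁)³/(4y₁y₂) = (16.4 − 2.59)³/(4×2.59×16.4) = 2637/170 = 15.5 ft.

ΔE = 15.5 ft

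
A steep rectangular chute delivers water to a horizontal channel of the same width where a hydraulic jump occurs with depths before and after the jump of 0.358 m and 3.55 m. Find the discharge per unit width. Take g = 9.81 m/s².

For a rectangular channel the momentum equation gives q² = ½·g·y₁·y₂·(y₁ + y₂) = ½×9.81×0.358×3.55×3.91 = 24.4.
q = √24.4 = 4.94 m²/s.

q = 4.94 m²/s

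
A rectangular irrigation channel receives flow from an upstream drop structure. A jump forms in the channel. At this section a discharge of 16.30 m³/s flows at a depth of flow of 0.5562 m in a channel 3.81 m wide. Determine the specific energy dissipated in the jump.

q = Q/b = 16.30/3.81 = 4.278 m²/s; V₁ = q/y₁ = 7.692 m/s. Fr₁ = V₁/√(g·y₁) = 3.293.
Sequent-depth ratio: y₂/y₁ = ½[√(1 + 8Fr₁²) − 1] = ½[√87.747 − 1] = 4.184.
y₂ = 4.184 × 0.5562 = 2.327 m.
V₂ = q/y₂ = 4.278/2.327 = 1.839 m/s. E₁ = y₁ + V₁²/2g = 3.572 m; E₂ = y₂ + V₂²/2g = 2.499 m. ΔE = E₁ − E₂ = 1.072 m.

ΔE = 1.072 m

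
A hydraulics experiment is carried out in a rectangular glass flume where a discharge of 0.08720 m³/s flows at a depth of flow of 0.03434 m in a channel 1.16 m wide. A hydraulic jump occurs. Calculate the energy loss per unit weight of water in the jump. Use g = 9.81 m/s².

q = Q/b = 0.08720/1.16 = 0.07517 m²/s; V₁ = q/y₁ = 2.189 m/s. Fr₁ = V₁/√(g·y₁) = 3.772.
From the momentum equation for a rectangular channel, y₂/y₁ = ½[√(1 + 8Fr₁²) − 1] = ½[√114.80 − 1] = 4.857.
y₂ = 4.857 × 0.03434 = 0.1668 m.
V₂ = q/y₂ = 0.07517/0.1668 = 0.4507 m/s. E₁ = y₁ + V₁²/2g = 0.2786 m; E₂ = y₂ + V₂²/2g = 0.1771 m. ΔE = E₁ − E₂ = 0.1014 m.

ΔE = 0.1014 m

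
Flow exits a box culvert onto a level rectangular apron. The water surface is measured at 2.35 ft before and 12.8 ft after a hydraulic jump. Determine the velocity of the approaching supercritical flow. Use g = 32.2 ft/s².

V₁ = 36.4 ft/s

For a rectangular channel the momentum equation gives q² = ½·g·y₁·y₂·(y₁ + y₂) = ½×32.2×2.35×12.8×15.2 = 7337.
q = √7337 = 85.7 ft²/s.
V₁ = q/y₁ = 85.7/2.35 = 36.4 ft/s.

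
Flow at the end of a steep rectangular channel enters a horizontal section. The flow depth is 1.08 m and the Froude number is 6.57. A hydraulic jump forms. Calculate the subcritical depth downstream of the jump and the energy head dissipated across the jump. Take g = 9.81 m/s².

Fr₁ = 6.57 (given).
Bélanger equation: y₂/y₁ = ½[√(1 + 8Fr₁²) − 1] = ½[√346.3 − 1] = 8.80.
y₂ = 8.80 × 1.08 = 9.51 m.
Head loss: ΔE = (y₂ − y₁)³/(4y₁y₂) = (9.51 − 1.08)³/(4×1.08×9.51) = 599/41.1 = 14.6 m.

y₂ = 9.51 m; ΔE = 14.6 m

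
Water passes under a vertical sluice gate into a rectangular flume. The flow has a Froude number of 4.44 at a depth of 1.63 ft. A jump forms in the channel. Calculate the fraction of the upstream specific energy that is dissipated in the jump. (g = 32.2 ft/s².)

Fr₁ = 4.44 (given).
Sequent-depth ratio: y₂/y₁ = ½[√(1 + 8Fr₁²) − 1] = ½[√158.7 − 1] = 5.80.
y₂ = 5.80 × 1.63 = 9.45 ft.
E₁ = y₁(1 + Fr₁²/2) = 1.63×(1 + 4.44²/2) = 17.7 ft. ΔE = (y₂ − y₁)³/(4y₁y₂) = 7.77 ft. ΔE/E₁ = 7.77/17.7 = 0.439.

ΔE/E₁ = 0.439 (43.9%)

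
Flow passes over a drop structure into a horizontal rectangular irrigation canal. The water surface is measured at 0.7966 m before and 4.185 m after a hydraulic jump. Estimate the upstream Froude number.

For a rectangular channel the momentum equation gives q² = ½·g·y₁·y₂·(y₁ + y₂) = ½×9.81×0.7966×4.185×4.982 = 81.46.
q = √81.46 = 9.026 m²/s.
V₁ = q/y₁ = 11.33 m/s; Fr₁ = V₁/√(g·y₁) = 4.053.

Fr₁ = 4.053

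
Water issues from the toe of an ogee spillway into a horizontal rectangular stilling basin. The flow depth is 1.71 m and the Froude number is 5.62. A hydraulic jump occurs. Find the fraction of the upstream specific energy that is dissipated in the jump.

ΔE/E₁ = 0.539 (53.9%)

Fr₁ = 5.62 (given).
By Bélanger, y₂/y₁ = ½[√(1 + 8Fr₁²) − 1] = ½[√253.7 − 1] = 7.46.
y₂ = 7.46 × 1.71 = 12.8 m.
E₁ = y₁(1 + Fr₁²/2) = 1.71×(1 + 5.62²/2) = 28.7 m. ΔE = (y₂ − y₁)³/(4y₁y₂) = 15.5 m. ΔE/E₁ = 15.5/28.7 = 0.539.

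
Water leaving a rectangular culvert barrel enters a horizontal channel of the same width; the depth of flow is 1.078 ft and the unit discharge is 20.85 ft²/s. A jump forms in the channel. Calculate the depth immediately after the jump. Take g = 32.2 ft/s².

y₂ = 4.495 ft

V₁ = q/y₁ = 20.85/1.078 = 19.34 ft/s. Fr₁ = V₁/√(g·y₁) = 19.34/√(32.2×1.078) = 3.283.
By Bélanger, y₂/y₁ = ½[√(1 + 8Fr₁²) − 1] = ½[√87.216 − 1] = 4.169.
y₂ = 4.169 × 1.078 = 4.495 ft.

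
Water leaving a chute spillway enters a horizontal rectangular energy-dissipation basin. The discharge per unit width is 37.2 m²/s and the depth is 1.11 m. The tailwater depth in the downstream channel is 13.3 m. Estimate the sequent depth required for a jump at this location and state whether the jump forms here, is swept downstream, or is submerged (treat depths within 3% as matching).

V₁ = q/y₁ = 37.2/1.11 = 33.5 m/s. Fr₁ = V₁/√(g·y₁) = 33.5/√(9.81×1.11) = 10.2.
Conjugate-depth relation: y₂/y₁ = ½[√(1 + 8Fr₁²) − 1] = ½[√826.2 − 1] = 13.9.
y₂ = 13.9 × 1.11 = 15.4 m.
Tailwater y_tw = 13.3 m: y_tw < y₂, so the jump is swept downstream.

y₂ = 15.4 m; the jump is swept downstream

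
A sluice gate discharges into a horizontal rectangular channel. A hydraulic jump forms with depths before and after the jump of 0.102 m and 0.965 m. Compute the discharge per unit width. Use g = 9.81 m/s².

For a rectangular channel the momentum equation gives q² = ½·g·y₁·y₂·(y₁ + y₂) = ½×9.81×0.102×0.965×1.07 = 0.515.
q = √0.515 = 0.718 m²/s.

q = 0.718 m²/s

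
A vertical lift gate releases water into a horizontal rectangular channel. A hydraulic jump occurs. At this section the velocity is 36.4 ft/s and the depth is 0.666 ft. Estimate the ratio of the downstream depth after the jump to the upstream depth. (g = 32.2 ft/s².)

Fr₁ = V₁/√(g·y₁) = 36.4/√(32.2×0.666) = 7.86.
Conjugate-depth relation: y₂/y₁ = ½[√(1 + 8Fr₁²) − 1] = ½[√495.3 − 1] = 10.6.

y₂/y₁ = 10.6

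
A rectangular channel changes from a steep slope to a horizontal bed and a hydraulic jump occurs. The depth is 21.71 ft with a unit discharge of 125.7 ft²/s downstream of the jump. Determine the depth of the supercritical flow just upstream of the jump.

V₂ = q/y₂ = 125.7/21.71 = 5.790 ft/s; Fr₂ = V₂/√(g·y₂) = 0.2190.
The Bélanger relation is symmetric: y₁/y₂ = ½[√(1 + 8Fr₂²) − 1] = ½[√1.3836 − 1] = 0.08814.
y₁ = 0.08814 × 21.71 = 1.914 ft.

y₁ = 1.914 ft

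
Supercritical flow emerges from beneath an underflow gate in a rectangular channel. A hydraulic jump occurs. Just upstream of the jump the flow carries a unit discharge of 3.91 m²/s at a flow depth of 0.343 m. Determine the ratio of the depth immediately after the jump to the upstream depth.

V₁ = q/y₁ = 3.91/0.343 = 11.4 m/s. Fr₁ = V₁/√(g·y₁) = 11.4/√(9.81×0.343) = 6.21.
By Bélanger, y₂/y₁ = ½[√(1 + 8Fr₁²) − 1] = ½[√310.0 − 1] = 8.30.

y₂/y₁ = 8.30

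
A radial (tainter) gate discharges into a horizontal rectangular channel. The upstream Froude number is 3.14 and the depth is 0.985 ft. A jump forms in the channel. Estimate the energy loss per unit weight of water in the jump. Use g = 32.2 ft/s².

ΔE = 1.62 ft

Fr₁ = 3.14 (given).
Bélanger equation: y₂/y₁ = ½[√(1 + 8Fr₁²) − 1] = ½[√79.88 − 1] = 3.97.
y₂ = 3.97 × 0.985 = 3.91 ft.
Head loss: ΔE = (y₂ − y₁)³/(4y₁y₂) = (3.91 − 0.985)³/(4×0.985×3.91) = 25.0/15.4 = 1.62 ft.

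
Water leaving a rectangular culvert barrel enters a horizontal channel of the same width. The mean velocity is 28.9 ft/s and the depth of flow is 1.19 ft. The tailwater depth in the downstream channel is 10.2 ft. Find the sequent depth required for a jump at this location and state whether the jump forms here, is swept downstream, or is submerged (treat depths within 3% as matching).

Fr₁ = V₁/√(g·y₁) = 28.9/√(32.2×1.19) = 4.67.
By Bélanger, y₂/y₁ = ½[√(1 + 8Fr₁²) − 1] = ½[√175.4 − 1] = 6.12.
y₂ = 6.12 × 1.19 = 7.28 ft.
Tailwater y_tw = 10.2 ft: y_tw > y₂, so the jump is submerged.

y₂ = 7.28 ft; the jump is submerged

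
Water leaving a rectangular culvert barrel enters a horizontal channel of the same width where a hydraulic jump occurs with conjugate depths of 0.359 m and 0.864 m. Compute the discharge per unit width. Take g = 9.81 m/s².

For a rectangular channel the momentum equation gives q² = ½·g·y₁·y₂·(y₁ + y₂) = ½×9.81×0.359×0.864×1.22 = 1.86.
q = √1.86 = 1.36 m²/s.

q = 1.36 m²/s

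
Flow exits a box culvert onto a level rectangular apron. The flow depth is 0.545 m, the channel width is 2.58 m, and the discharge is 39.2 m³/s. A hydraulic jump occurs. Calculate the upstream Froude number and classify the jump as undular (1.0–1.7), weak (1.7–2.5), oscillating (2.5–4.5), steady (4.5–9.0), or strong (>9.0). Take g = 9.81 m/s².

Fr₁ = 12.1; strong jump

q = Q/b = 39.2/2.58 = 15.2 m²/s; V₁ = q/y₁ = 27.9 m/s. Fr₁ = V₁/√(g·y₁) = 12.1.
Fr₁ = 12.1 lies in the strong range.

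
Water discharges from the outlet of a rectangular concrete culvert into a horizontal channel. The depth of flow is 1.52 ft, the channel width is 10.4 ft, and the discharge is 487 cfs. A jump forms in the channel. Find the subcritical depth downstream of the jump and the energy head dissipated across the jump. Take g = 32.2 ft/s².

q = Q/b = 487/10.4 = 46.8 ft²/s; V₁ = q/y₁ = 30.8 ft/s. Fr₁ = V₁/√(g·y₁) = 4.40.
By Bélanger, y₂/y₁ = ½[√(1 + 8Fr₁²) − 1] = ½[√156.1 − 1] = 5.75.
y₂ = 5.75 × 1.52 = 8.74 ft.
Head loss: ΔE = (y₂ − y₁)³/(4y₁y₂) = (8.74 − 1.52)³/(4×1.52×8.74) = 376/53.1 = 7.07 ft.

y₂ = 8.74 ft; ΔE = 7.07 ft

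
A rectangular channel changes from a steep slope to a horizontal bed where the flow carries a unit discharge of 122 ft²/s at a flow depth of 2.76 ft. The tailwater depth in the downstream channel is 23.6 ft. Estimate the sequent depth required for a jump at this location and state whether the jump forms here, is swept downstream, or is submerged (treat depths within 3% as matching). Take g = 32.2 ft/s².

V₁ = q/y₁ = 122/2.76 = 44.2 ft/s. Fr₁ = V₁/√(g·y₁) = 44.2/√(32.2×2.76) = 4.69.
Sequent-depth ratio: y₂/y₁ = ½[√(1 + 8Fr₁²) − 1] = ½[√176.9 − 1] = 6.15.
y₂ = 6.15 × 2.76 = 17.0 ft.
Tailwater y_tw = 23.6 ft: y_tw > y₂, so the jump is submerged.

y₂ = 17.0 ft; the jump is submerged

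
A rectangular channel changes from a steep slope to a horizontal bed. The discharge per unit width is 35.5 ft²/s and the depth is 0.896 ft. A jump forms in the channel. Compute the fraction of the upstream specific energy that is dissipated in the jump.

V₁ = q/y₁ = 35.5/0.896 = 39.6 ft/s. Fr₁ = V₁/√(g·y₁) = 39.6/√(32.2×0.896) = 7.38.
By Bélanger, y₂/y₁ = ½[√(1 + 8Fr₁²) − 1] = ½[√436.3 − 1] = 9.94.
y₂ = 9.94 × 0.896 = 8.91 ft.
E₁ = y₁ + V₁²/2g = 25.3 ft. ΔE = (y₂ − y₁)³/(4y₁y₂) = 16.1 ft. ΔE/E₁ = 16.1/25.3 = 0.638.

ΔE/E₁ = 0.638 (63.8%)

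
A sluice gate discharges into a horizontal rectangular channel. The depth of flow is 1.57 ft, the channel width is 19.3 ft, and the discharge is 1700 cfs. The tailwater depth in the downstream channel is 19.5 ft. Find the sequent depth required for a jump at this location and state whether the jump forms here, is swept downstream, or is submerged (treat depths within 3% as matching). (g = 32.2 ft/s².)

y₂ = 16.8 ft; the jump is submerged

q = Q/b = 1700/19.3 = 88.1 ft²/s; V₁ = q/y₁ = 56.1 ft/s. Fr₁ = V₁/√(g·y₁) = 7.89.
Conjugate-depth relation: y₂/y₁ = ½[√(1 + 8Fr₁²) − 1] = ½[√499.1 − 1] = 10.7.
y₂ = 10.7 × 1.57 = 16.8 ft.
Tailwater y_tw = 19.5 ft: y_tw > y₂, so the jump is submerged.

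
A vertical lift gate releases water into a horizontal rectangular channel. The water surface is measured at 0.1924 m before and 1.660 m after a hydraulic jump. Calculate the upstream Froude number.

Fr₁ = 6.445

For a rectangular channel the momentum equation gives q² = ½·g·y₁·y₂·(y₁ + y₂) = ½×9.81×0.1924×1.660×1.852 = 2.902.
q = √2.902 = 1.704 m²/s.
V₁ = q/y₁ = 8.854 m/s; Fr₁ = V₁/√(g·y₁) = 6.445.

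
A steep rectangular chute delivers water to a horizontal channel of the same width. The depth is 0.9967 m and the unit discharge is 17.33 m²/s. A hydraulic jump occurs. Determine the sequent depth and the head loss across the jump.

V₁ = q/y₁ = 17.33/0.9967 = 17.39 m/s. Fr₁ = V₁/√(g·y₁) = 17.39/√(9.81×0.9967) = 5.561.
Bélanger equation: y₂/y₁ = ½[√(1 + 8Fr₁²) − 1] = ½[√248.36 − 1] = 7.380.
y₂ = 7.380 × 0.9967 = 7.355 m.
Head loss: ΔE = (y₂ − y₁)³/(4y₁y₂) = (7.355 − 0.9967)³/(4×0.9967×7.355) = 257.1/29.32 = 8.767 m.

y₂ = 7.355 m; ΔE = 8.767 m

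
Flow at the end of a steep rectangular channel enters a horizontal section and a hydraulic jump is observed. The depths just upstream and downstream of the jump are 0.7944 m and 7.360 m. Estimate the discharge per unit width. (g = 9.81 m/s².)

q = 15.29 m²/s

For a rectangular channel the momentum equation gives q² = ½·g·y₁·y₂·(y₁ + y₂) = ½×9.81×0.7944×7.360×8.154 = 233.9.
q = √233.9 = 15.29 m²/s.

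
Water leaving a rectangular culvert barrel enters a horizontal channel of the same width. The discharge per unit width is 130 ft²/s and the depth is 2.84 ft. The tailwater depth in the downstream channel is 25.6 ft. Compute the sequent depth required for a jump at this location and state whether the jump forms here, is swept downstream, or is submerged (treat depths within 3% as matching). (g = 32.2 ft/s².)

V₁ = q/y₁ = 130/2.84 = 45.8 ft/s. Fr₁ = V₁/√(g·y₁) = 45.8/√(32.2×2.84) = 4.79.
Conjugate-depth relation: y₂/y₁ = ½[√(1 + 8Fr₁²) − 1] = ½[√184.3 − 1] = 6.29.
y₂ = 6.29 × 2.84 = 17.9 ft.
Tailwater y_tw = 25.6 ft: y_tw > y₂, so the jump is submerged.

y₂ = 17.9 ft; the jump is submerged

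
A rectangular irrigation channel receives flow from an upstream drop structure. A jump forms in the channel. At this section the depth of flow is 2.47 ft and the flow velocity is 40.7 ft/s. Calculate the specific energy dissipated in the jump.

ΔE = 12.7 ft

Fr₁ = V₁/√(g·y₁) = 40.7/√(32.2×2.47) = 4.56.
Bélanger equation: y₂/y₁ = ½[√(1 + 8Fr₁²) − 1] = ½[√167.6 − 1] = 5.97.
y₂ = 5.97 × 2.47 = 14.8 ft.
Head loss: ΔE = (y₂ − y₁)³/(4y₁y₂) = (14.8 − 2.47)³/(4×2.47×14.8) = 1854/146 = 12.7 ft.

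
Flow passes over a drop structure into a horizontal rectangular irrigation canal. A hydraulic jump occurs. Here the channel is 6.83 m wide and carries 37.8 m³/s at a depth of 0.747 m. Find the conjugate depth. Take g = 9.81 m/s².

q = Q/b = 37.8/6.83 = 5.53 m²/s; V₁ = q/y₁ = 7.41 m/s. Fr₁ = V₁/√(g·y₁) = 2.74.
By Bélanger, y₂/y₁ = ½[√(1 + 8Fr₁²) − 1] = ½[√60.92 − 1] = 3.40.
y₂ = 3.40 × 0.747 = 2.54 m.

y₂ = 2.54 m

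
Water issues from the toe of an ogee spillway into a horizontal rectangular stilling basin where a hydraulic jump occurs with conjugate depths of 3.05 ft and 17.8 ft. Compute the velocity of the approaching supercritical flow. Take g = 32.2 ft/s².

V₁ = 44.3 ft/s

For a rectangular channel the momentum equation gives q² = ½·g·y₁·y₂·(y₁ + y₂) = ½×32.2×3.05×17.8×20.9 = 18224.
q = √18224 = 135 ft²/s.
V₁ = q/y₁ = 135/3.05 = 44.3 ft/s.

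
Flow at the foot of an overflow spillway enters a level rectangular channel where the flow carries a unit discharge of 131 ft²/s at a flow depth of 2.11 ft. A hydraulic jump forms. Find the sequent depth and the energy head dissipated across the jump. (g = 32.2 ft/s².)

V₁ = q/y₁ = 131/2.11 = 62.1 ft/s. Fr₁ = V₁/√(g·y₁) = 62.1/√(32.2×2.11) = 7.53.
Sequent-depth ratio: y₂/y₁ = ½[√(1 + 8Fr₁²) − 1] = ½[√454.9 − 1] = 10.2.
y₂ = 10.2 × 2.11 = 21.4 ft.
Head loss: ΔE = (y₂ − y₁)³/(4y₁y₂) = (21.4 − 2.11)³/(4×2.11×21.4) = 7229/181 = 39.9 ft.

y₂ = 21.4 ft; ΔE = 39.9 ft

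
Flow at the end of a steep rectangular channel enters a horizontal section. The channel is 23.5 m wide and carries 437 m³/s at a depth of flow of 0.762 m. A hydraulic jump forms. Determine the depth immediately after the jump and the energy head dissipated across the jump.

y₂ = 9.25 m; ΔE = 21.7 m

q = Q/b = 437/23.5 = 18.6 m²/s; V₁ = q/y₁ = 24.4 m/s. Fr₁ = V₁/√(g·y₁) = 8.93.
From the momentum equation for a rectangular channel, y₂/y₁ = ½[√(1 + 8Fr₁²) − 1] = ½[√638.4 − 1] = 12.1.
y₂ = 12.1 × 0.762 = 9.25 m.
V₂ = q/y₂ = 18.6/9.25 = 2.01 m/s. E₁ = y₁ + V₁²/2g = 31.1 m; E₂ = y₂ + V₂²/2g = 9.45 m. ΔE = E₁ − E₂ = 21.7 m.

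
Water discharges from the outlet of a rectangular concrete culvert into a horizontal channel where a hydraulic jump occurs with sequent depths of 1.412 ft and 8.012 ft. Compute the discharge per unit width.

For a rectangular channel the momentum equation gives q² = ½·g·y₁·y₂·(y₁ + y₂) = ½×32.2×1.412×8.012×9.424 = 1716.
q = √1716 = 41.43 ft²/s.

q = 41.43 ft²/s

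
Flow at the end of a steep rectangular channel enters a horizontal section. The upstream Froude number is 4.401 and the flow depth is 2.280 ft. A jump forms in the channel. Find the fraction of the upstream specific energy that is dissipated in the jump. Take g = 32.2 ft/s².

ΔE/E₁ = 0.435 (43.5%)

Fr₁ = 4.401 (given).
From the momentum equation for a rectangular channel, y₂/y₁ = ½[√(1 + 8Fr₁²) − 1] = ½[√155.95 − 1] = 5.744.
y₂ = 5.744 × 2.280 = 13.10 ft.
E₁ = y₁(1 + Fr₁²/2) = 2.280×(1 + 4.401²/2) = 24.36 ft. ΔE = (y₂ − y₁)³/(4y₁y₂) = 10.59 ft. ΔE/E₁ = 10.59/24.36 = 0.435.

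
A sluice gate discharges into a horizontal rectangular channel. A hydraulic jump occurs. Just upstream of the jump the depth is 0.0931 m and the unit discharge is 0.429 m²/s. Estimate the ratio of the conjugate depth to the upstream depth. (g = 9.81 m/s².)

y₂/y₁ = 6.34

V₁ = q/y₁ = 0.429/0.0931 = 4.61 m/s. Fr₁ = V₁/√(g·y₁) = 4.61/√(9.81×0.0931) = 4.82.
Conjugate-depth relation: y₂/y₁ = ½[√(1 + 8Fr₁²) − 1] = ½[√187.0 − 1] = 6.34.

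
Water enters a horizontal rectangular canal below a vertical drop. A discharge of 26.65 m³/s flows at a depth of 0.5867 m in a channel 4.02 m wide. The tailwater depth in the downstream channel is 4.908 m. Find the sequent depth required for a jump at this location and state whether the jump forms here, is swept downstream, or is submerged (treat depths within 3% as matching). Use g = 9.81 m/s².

q = Q/b = 26.65/4.02 = 6.629 m²/s; V₁ = q/y₁ = 11.30 m/s. Fr₁ = V₁/√(g·y₁) = 4.710.
Sequent-depth ratio: y₂/y₁ = ½[√(1 + 8Fr₁²) − 1] = ½[√178.47 − 1] = 6.180.
y₂ = 6.180 × 0.5867 = 3.626 m.
Tailwater y_tw = 4.908 m: y_tw > y₂, so the jump is submerged.

y₂ = 3.626 m; the jump is submerged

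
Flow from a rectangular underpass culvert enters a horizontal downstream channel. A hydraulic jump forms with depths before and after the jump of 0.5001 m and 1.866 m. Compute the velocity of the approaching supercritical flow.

V₁ = 6.581 m/s

For a rectangular channel the momentum equation gives q² = ½·g·y₁·y₂·(y₁ + y₂) = ½×9.81×0.5001×1.866×2.366 = 10.83.
q = √10.83 = 3.291 m²/s.
V₁ = q/y₁ = 3.291/0.5001 = 6.581 m/s.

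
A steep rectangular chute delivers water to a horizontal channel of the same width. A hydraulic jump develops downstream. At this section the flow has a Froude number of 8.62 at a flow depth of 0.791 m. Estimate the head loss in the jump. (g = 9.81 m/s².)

Fr₁ = 8.62 (given).
Sequent-depth ratio: y₂/y₁ = ½[√(1 + 8Fr₁²) − 1] = ½[√595.4 − 1] = 11.7.
y₂ = 11.7 × 0.791 = 9.26 m.
V₁ = Fr₁·√(g·y₁) = 8.62×√(9.81×0.791) = 24.0 m/s; q = V₁·y₁ = 19.0 m²/s. V₂ = q/y₂ = 19.0/9.26 = 2.05 m/s. E₁ = y₁ + V₁²/2g = 30.2 m; E₂ = y₂ + V₂²/2g = 9.47 m. ΔE = E₁ − E₂ = 20.7 m.

ΔE = 20.7 m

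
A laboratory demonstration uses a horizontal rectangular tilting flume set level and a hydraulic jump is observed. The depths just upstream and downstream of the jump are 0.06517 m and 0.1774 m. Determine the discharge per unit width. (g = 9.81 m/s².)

For a rectangular channel the momentum equation gives q² = ½·g·y₁·y₂·(y₁ + y₂) = ½×9.81×0.06517×0.1774×0.2426 = 0.01376.
q = √0.01376 = 0.1173 m²/s.

q = 0.1173 m²/s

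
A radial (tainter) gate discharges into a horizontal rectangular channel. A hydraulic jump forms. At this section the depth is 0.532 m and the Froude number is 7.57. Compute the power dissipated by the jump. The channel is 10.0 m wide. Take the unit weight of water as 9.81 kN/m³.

P = 9200 kW

Fr₁ = 7.57 (given).
Sequent-depth ratio: y₂/y₁ = ½[√(1 + 8Fr₁²) − 1] = ½[√459.4 − 1] = 10.2.
y₂ = 10.2 × 0.532 = 5.44 m.
V₁ = Fr₁·√(g·y₁) = 7.57×√(9.81×0.532) = 17.3 m/s; q = V₁·y₁ = 9.20 m²/s. V₂ = q/y₂ = 9.20/5.44 = 1.69 m/s. E₁ = y₁ + V₁²/2g = 15.8 m; E₂ = y₂ + V₂²/2g = 5.58 m. ΔE = E₁ − E₂ = 10.2 m.
Q = q·b = 9.20 × 10.0 = 92.0 m³/s. P = γ·Q·ΔE = 9.81 × 92.0 × 10.2 = 9200 kW.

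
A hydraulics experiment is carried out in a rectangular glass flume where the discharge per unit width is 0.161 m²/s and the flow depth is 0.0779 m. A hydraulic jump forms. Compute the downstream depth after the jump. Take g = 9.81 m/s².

V₁ = q/y₁ = 0.161/0.0779 = 2.07 m/s. Fr₁ = V₁/√(g·y₁) = 2.07/√(9.81×0.0779) = 2.36.
From the momentum equation for a rectangular channel, y₂/y₁ = ½[√(1 + 8Fr₁²) − 1] = ½[√45.72 − 1] = 2.88.
y₂ = 2.88 × 0.0779 = 0.224 m.

y₂ = 0.224 m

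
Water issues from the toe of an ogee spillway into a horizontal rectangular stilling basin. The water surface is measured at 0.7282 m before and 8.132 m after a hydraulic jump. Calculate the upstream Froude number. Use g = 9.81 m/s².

Fr₁ = 8.242

For a rectangular channel the momentum equation gives q² = ½·g·y₁·y₂·(y₁ + y₂) = ½×9.81×0.7282×8.132×8.860 = 257.4.
q = √257.4 = 16.04 m²/s.
V₁ = q/y₁ = 22.03 m/s; Fr₁ = V₁/√(g·y₁) = 8.242.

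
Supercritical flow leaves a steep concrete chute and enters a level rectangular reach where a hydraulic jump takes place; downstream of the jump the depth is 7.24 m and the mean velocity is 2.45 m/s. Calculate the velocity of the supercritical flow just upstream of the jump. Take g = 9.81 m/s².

Fr₂ = V₂/√(g·y₂) = 2.45/√(9.81×7.24) = 0.291.
Since the conjugate-depth ratio holds either way, y₁/y₂ = ½[√(1 + 8Fr₂²) − 1] = ½[√1.676 − 1] = 0.147.
y₁ = 0.147 × 7.24 = 1.07 m.
V₁ = q/y₁ = 17.7/1.07 = 16.6 m/s.

V₁ = 16.6 m/s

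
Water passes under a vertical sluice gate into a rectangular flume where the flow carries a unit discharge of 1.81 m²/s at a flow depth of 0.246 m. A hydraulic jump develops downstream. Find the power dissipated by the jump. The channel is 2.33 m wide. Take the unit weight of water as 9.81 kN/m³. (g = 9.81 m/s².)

P = 58.1 kW

V₁ = q/y₁ = 1.81/0.246 = 7.36 m/s. Fr₁ = V₁/√(g·y₁) = 7.36/√(9.81×0.246) = 4.74.
By Bélanger, y₂/y₁ = ½[√(1 + 8Fr₁²) − 1] = ½[√180.5 − 1] = 6.22.
y₂ = 6.22 × 0.246 = 1.53 m.
V₂ = q/y₂ = 1.81/1.53 = 1.18 m/s. E₁ = y₁ + V₁²/2g = 3.01 m; E₂ = y₂ + V₂²/2g = 1.60 m. ΔE = E₁ − E₂ = 1.40 m.
Q = q·b = 1.81 × 2.33 = 4.22 m³/s. P = γ·Q·ΔE = 9.81 × 4.22 × 1.40 = 58.1 kW.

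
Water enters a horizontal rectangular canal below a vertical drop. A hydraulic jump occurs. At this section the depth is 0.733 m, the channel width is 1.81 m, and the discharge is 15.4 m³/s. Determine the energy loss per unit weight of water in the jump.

ΔE = 3.25 m

q = Q/b = 15.4/1.81 = 8.51 m²/s; V₁ = q/y₁ = 11.6 m/s. Fr₁ = V₁/√(g·y₁) = 4.33.
Bélanger equation: y₂/y₁ = ½[√(1 + 8Fr₁²) − 1] = ½[√150.9 − 1] = 5.64.
y₂ = 5.64 × 0.733 = 4.14 m.
V₂ = q/y₂ = 8.51/4.14 = 2.06 m/s. E₁ = y₁ + V₁²/2g = 7.60 m; E₂ = y₂ + V₂²/2g = 4.35 m. ΔE = E₁ − E₂ = 3.25 m.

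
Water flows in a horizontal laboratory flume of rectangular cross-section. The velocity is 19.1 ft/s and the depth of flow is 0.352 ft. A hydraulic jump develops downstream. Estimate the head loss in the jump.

Fr₁ = V₁/√(g·y₁) = 19.1/√(32.2×0.352) = 5.67.
Bélanger equation: y₂/y₁ = ½[√(1 + 8Fr₁²) − 1] = ½[√258.5 − 1] = 7.54.
y₂ = 7.54 × 0.352 = 2.65 ft.
Head loss: ΔE = (y₂ − y₁)³/(4y₁y₂) = (2.65 − 0.352)³/(4×0.352×2.65) = 12.2/3.74 = 3.26 ft.

ΔE = 3.26 ft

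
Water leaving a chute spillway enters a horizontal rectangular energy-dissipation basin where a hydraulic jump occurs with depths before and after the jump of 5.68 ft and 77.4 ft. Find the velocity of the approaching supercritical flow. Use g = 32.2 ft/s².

V₁ = 135 ft/s

For a rectangular channel the momentum equation gives q² = ½·g·y₁·y₂·(y₁ + y₂) = ½×32.2×5.68×77.4×83.1 = 588046.
q = √588046 = 767 ft²/s.
V₁ = q/y₁ = 767/5.68 = 135 ft/s.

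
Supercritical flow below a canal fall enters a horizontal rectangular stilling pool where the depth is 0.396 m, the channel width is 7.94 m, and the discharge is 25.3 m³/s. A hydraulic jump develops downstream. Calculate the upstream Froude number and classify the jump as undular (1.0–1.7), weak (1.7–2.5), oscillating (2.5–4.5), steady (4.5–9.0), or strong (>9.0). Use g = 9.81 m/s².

q = Q/b = 25.3/7.94 = 3.19 m²/s; V₁ = q/y₁ = 8.05 m/s. Fr₁ = V₁/√(g·y₁) = 4.08.
Fr₁ = 4.08 lies in the oscillating range.

Fr₁ = 4.08; oscillating jump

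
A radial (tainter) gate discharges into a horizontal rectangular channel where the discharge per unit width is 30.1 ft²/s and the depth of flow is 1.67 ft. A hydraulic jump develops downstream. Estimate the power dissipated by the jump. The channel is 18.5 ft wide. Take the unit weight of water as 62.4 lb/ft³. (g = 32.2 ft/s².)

V₁ = q/y₁ = 30.1/1.67 = 18.0 ft/s. Fr₁ = V₁/√(g·y₁) = 18.0/√(32.2×1.67) = 2.46.
Conjugate-depth relation: y₂/y₁ = ½[√(1 + 8Fr₁²) − 1] = ½[√49.33 − 1] = 3.01.
y₂ = 3.01 × 1.67 = 5.03 ft.
V₂ = q/y₂ = 30.1/5.03 = 5.98 ft/s. E₁ = y₁ + V₁²/2g = 6.71 ft; E₂ = y₂ + V₂²/2g = 5.59 ft. ΔE = E₁ − E₂ = 1.13 ft.
Q = q·b = 30.1 × 18.5 = 557 cfs. P = γ·Q·ΔE/550 = 62.4 × 557 × 1.13 / 550 = 71.3 hp.

P = 71.3 hp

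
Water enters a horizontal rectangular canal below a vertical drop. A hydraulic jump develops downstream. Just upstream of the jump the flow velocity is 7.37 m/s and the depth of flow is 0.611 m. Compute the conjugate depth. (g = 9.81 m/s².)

y₂ = 2.31 m

Fr₁ = V₁/√(g·y₁) = 7.37/√(9.81×0.611) = 3.01.
Bélanger equation: y₂/y₁ = ½[√(1 + 8Fr₁²) − 1] = ½[√73.50 − 1] = 3.79.
y₂ = 3.79 × 0.611 = 2.31 m.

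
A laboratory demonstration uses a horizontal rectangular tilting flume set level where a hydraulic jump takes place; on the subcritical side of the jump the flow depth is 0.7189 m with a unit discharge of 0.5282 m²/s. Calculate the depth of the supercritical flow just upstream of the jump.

y₁ = 0.09698 m

V₂ = q/y₂ = 0.5282/0.7189 = 0.7347 m/s; Fr₂ = V₂/√(g·y₂) = 0.2767.
Applying the sequent-depth relation in reverse, y₁/y₂ = ½[√(1 + 8Fr₂²) − 1] = ½[√1.6124 − 1] = 0.1349.
y₁ = 0.1349 × 0.7189 = 0.09698 m.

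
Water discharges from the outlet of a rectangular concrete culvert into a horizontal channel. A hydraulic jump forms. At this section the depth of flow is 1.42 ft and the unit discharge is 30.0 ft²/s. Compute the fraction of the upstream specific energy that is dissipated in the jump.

V₁ = q/y₁ = 30.0/1.42 = 21.1 ft/s. Fr₁ = V₁/√(g·y₁) = 21.1/√(32.2×1.42) = 3.12.
By Bélanger, y₂/y₁ = ½[√(1 + 8Fr₁²) − 1] = ½[√79.09 − 1] = 3.95.
y₂ = 3.95 × 1.42 = 5.60 ft.
E₁ = y₁ + V₁²/2g = 8.35 ft. ΔE = (y₂ − y₁)³/(4y₁y₂) = 2.30 ft. ΔE/E₁ = 2.30/8.35 = 0.276.

ΔE/E₁ = 0.276 (27.6%)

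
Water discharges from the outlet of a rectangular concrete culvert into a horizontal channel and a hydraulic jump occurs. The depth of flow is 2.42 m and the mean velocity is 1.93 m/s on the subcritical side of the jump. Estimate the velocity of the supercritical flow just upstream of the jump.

V₁ = 7.69 m/s

Fr₂ = V₂/√(g·y₂) = 1.93/√(9.81×2.42) = 0.396.
From the momentum equation (using Fr₂), y₁/y₂ = ½[√(1 + 8Fr₂²) − 1] = ½[√2.255 − 1] = 0.251.
y₁ = 0.251 × 2.42 = 0.607 m.
V₁ = q/y₁ = 4.67/0.607 = 7.69 m/s.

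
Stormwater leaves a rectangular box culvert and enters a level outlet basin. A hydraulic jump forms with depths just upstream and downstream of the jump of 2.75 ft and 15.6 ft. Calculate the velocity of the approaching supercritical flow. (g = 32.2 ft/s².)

For a rectangular channel the momentum equation gives q² = ½·g·y₁·y₂·(y₁ + y₂) = ½×32.2×2.75×15.6×18.4 = 12674.
q = √12674 = 113 ft²/s.
V₁ = q/y₁ = 113/2.75 = 40.9 ft/s.

V₁ = 40.9 ft/s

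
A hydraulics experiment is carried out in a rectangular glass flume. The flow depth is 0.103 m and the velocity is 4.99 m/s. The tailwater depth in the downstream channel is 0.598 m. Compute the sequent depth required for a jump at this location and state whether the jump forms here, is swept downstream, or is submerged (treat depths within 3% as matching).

y₂ = 0.673 m; the jump is swept downstream

Fr₁ = V₁/√(g·y₁) = 4.99/√(9.81×0.103) = 4.96.
Bélanger equation: y₂/y₁ = ½[√(1 + 8Fr₁²) − 1] = ½[√198.1 − 1] = 6.54.
y₂ = 6.54 × 0.103 = 0.673 m.
Tailwater y_tw = 0.598 m: y_tw < y₂, so the jump is swept downstream.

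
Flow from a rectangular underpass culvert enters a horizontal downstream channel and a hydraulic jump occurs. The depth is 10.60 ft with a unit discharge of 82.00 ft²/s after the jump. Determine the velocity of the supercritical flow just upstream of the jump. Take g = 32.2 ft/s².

V₂ = q/y₂ = 82.00/10.60 = 7.736 ft/s; Fr₂ = V₂/√(g·y₂) = 0.4187.
Applying the sequent-depth relation in reverse, y₁/y₂ = ½[√(1 + 8Fr₂²) − 1] = ½[√2.4026 − 1] = 0.2750.
y₁ = 0.2750 × 10.60 = 2.915 ft.
V₁ = q/y₁ = 82.00/2.915 = 28.13 ft/s.

V₁ = 28.13 ft/s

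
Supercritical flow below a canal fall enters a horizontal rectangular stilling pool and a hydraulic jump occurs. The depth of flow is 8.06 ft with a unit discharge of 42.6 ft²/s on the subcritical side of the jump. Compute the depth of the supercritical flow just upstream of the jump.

V₂ = q/y₂ = 42.6/8.06 = 5.29 ft/s; Fr₂ = V₂/√(g·y₂) = 0.328.
From the momentum equation (using Fr₂), y₁/y₂ = ½[√(1 + 8Fr₂²) − 1] = ½[√1.861 − 1] = 0.182.
y₁ = 0.182 × 8.06 = 1.47 ft.

y₁ = 1.47 ft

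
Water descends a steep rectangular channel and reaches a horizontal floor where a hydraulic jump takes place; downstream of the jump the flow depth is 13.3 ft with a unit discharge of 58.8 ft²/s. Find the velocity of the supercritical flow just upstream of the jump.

V₁ = 52.5 ft/s

V₂ = q/y₂ = 58.8/13.3 = 4.42 ft/s; Fr₂ = V₂/√(g·y₂) = 0.214.
From the momentum equation (using Fr₂), y₁/y₂ = ½[√(1 + 8Fr₂²) − 1] = ½[√1.365 − 1] = 0.0842.
y₁ = 0.0842 × 13.3 = 1.12 ft.
V₁ = q/y₁ = 58.8/1.12 = 52.5 ft/s.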